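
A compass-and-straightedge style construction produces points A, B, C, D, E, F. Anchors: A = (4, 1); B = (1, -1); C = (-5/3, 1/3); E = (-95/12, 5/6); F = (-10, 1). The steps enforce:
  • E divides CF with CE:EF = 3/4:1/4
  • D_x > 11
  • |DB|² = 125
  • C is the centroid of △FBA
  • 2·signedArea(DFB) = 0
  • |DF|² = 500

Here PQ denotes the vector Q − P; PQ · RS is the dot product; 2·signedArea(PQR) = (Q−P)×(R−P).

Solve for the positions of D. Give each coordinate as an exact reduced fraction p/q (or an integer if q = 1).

D = (12, -3)

1. D_x = 12  [line 2·x + 11·y + 9 = 0 ∩ |DB|² = 125]
2. D_y = -3  [line 2·x + 11·y + 9 = 0 ∩ |DB|² = 125]
   → D = (12, -3)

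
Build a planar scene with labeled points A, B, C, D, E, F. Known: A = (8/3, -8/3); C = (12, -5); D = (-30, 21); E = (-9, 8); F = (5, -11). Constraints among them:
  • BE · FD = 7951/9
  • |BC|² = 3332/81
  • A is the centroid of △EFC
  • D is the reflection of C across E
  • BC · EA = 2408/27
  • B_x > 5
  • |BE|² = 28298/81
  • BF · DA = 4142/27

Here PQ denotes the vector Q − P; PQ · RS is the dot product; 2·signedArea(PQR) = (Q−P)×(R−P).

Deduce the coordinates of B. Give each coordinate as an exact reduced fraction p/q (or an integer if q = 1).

1. B_x = 52/9  [BE · FD = 7951/9 ∩ BF · DA = 4142/27]
2. B_y = -31/9  [BE · FD = 7951/9 ∩ BF · DA = 4142/27]
   → B = (52/9, -31/9)

B = (52/9, -31/9)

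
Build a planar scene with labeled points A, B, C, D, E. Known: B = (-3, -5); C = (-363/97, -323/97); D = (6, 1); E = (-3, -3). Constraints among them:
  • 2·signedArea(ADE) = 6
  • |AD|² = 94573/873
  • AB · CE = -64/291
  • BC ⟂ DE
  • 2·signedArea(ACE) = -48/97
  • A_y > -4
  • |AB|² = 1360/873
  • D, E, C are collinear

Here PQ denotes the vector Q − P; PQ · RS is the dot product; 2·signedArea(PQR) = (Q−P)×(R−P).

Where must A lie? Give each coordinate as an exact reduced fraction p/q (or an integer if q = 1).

1. A_x = -315/97  [2·signedArea(ADE) = 6 ∩ AB · CE = -64/291]
2. A_y = -1099/291  [2·signedArea(ADE) = 6 ∩ AB · CE = -64/291]
   → A = (-315/97, -1099/291)

A = (-315/97, -1099/291)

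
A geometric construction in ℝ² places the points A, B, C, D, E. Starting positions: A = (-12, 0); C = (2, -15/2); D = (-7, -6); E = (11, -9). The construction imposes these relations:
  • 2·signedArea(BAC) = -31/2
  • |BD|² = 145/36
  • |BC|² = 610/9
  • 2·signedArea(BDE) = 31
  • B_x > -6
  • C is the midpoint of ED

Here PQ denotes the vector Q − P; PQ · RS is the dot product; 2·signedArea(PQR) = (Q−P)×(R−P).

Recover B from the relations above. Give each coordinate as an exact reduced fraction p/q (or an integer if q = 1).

B = (-17/3, -9/2)

1. B_x = -17/3  [2·signedArea(BDE) = 31 ∩ 2·signedArea(BAC) = -31/2]
2. B_y = -9/2  [2·signedArea(BDE) = 31 ∩ 2·signedArea(BAC) = -31/2]
   → B = (-17/3, -9/2)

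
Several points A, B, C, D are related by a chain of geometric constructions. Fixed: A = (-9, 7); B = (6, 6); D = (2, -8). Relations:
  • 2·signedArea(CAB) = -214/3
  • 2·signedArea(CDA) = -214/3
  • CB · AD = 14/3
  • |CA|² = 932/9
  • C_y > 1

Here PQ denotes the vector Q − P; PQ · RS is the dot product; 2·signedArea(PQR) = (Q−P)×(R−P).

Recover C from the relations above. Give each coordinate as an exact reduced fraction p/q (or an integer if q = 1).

1. C_x = -1/3  [2·signedArea(CAB) = -214/3 ∩ CB · AD = 14/3]
2. C_y = 5/3  [2·signedArea(CAB) = -214/3 ∩ CB · AD = 14/3]
   → C = (-1/3, 5/3)

C = (-1/3, 5/3)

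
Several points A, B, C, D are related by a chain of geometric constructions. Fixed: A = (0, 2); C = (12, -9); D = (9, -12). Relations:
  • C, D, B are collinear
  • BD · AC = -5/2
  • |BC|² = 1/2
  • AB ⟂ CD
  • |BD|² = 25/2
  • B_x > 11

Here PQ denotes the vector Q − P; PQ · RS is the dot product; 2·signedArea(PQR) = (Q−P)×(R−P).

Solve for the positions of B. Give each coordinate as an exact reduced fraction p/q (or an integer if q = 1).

B = (23/2, -19/2)

1. B_x = 23/2  [C, D, B are collinear ∩ AB ⟂ CD]
2. B_y = -19/2  [C, D, B are collinear ∩ AB ⟂ CD]
   → B = (23/2, -19/2)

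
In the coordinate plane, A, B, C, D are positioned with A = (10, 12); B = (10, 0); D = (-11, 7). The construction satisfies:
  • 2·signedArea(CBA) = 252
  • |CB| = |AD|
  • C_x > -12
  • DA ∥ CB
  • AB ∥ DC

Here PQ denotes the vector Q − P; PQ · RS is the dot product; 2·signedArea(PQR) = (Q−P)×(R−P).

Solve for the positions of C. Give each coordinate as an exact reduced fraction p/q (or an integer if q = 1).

C = (-11, -5)

1. C_x = -11  [DA ∥ CB ∩ AB ∥ DC]
2. C_y = -5  [DA ∥ CB ∩ AB ∥ DC]
   → C = (-11, -5)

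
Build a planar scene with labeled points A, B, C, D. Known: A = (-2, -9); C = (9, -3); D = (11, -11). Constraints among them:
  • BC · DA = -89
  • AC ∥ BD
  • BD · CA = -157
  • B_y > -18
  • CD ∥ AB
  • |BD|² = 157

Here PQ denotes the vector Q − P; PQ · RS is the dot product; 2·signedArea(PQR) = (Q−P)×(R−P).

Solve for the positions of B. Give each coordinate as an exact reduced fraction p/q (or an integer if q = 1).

1. B_x = 0  [AC ∥ BD ∩ CD ∥ AB]
2. B_y = -17  [AC ∥ BD ∩ CD ∥ AB]
   → B = (0, -17)

B = (0, -17)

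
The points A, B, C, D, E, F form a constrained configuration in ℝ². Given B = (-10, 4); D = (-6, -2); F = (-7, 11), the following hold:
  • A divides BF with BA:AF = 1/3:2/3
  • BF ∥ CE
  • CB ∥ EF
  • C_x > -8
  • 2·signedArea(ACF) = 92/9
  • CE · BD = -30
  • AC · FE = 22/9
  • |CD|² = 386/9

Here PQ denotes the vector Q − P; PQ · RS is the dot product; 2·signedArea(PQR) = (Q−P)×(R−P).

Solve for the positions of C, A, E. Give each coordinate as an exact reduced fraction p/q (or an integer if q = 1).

1. A_x = -9  [A divides BF with BA:AF = 1/3:2/3]
2. A_y = 19/3  [A divides BF with BA:AF = 1/3:2/3]
   → A = (-9, 19/3)
3. C_x = -23/3  [line 14/3·x + -2·y + 400/9 = 0 ∩ |CD|² = 386/9]
4. C_y = 13/3  [line 14/3·x + -2·y + 400/9 = 0 ∩ |CD|² = 386/9]
   → C = (-23/3, 13/3)
5. E_x = -14/3  [CE · BD = -30 ∩ CB ∥ EF]
6. E_y = 34/3  [CE · BD = -30 ∩ CB ∥ EF]
   → E = (-14/3, 34/3)

A = (-9, 19/3)
C = (-23/3, 13/3)
E = (-14/3, 34/3)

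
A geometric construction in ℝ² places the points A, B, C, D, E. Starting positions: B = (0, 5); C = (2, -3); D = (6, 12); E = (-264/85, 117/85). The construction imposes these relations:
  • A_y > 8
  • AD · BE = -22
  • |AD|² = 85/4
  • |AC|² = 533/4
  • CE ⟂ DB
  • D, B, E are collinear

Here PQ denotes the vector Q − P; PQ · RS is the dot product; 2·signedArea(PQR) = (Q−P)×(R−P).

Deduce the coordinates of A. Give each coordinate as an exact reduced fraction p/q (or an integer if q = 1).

1. A_x = 3  [line 264/85·x + 308/85·y + -682/17 = 0 ∩ |AC|² = 533/4]
2. A_y = 17/2  [line 264/85·x + 308/85·y + -682/17 = 0 ∩ |AC|² = 533/4]
   → A = (3, 17/2)

A = (3, 17/2)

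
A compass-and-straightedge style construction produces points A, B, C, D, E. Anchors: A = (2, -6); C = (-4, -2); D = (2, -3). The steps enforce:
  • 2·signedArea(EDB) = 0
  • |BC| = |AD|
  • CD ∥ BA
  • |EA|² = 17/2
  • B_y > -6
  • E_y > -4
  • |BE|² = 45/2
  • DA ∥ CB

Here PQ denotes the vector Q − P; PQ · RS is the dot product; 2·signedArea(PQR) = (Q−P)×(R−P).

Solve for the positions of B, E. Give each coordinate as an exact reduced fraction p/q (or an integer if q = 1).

B = (-4, -5)
E = (1/2, -7/2)

1. B_x = -4  [CD ∥ BA ∩ DA ∥ CB]
2. B_y = -5  [CD ∥ BA ∩ DA ∥ CB]
   → B = (-4, -5)
3. E_x = 1/2  [line 2·x + -6·y + -22 = 0 ∩ |BE|² = 45/2]
4. E_y = -7/2  [line 2·x + -6·y + -22 = 0 ∩ |BE|² = 45/2]
   → E = (1/2, -7/2)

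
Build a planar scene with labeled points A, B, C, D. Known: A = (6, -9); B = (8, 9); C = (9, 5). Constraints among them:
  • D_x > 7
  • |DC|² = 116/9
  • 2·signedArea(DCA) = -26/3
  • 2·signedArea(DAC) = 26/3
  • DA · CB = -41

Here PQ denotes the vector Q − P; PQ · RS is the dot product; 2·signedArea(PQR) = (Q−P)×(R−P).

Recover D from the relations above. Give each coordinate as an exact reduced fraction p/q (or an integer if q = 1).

1. D_x = 23/3  [2·signedArea(DCA) = -26/3 ∩ DA · CB = -41]
2. D_y = 5/3  [2·signedArea(DCA) = -26/3 ∩ DA · CB = -41]
   → D = (23/3, 5/3)

D = (23/3, 5/3)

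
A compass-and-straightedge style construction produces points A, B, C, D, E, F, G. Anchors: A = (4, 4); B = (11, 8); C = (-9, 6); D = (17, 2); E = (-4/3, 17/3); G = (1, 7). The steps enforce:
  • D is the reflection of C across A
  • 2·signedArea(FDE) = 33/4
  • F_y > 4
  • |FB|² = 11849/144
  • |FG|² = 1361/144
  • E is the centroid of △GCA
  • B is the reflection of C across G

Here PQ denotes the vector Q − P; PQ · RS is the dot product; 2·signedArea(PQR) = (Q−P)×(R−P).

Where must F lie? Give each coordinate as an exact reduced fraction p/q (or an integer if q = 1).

1. F_x = 8/3  [line -11/3·x + -55/3·y + 363/4 = 0 ∩ |FB|² = 11849/144]
2. F_y = 53/12  [line -11/3·x + -55/3·y + 363/4 = 0 ∩ |FB|² = 11849/144]
   → F = (8/3, 53/12)

F = (8/3, 53/12)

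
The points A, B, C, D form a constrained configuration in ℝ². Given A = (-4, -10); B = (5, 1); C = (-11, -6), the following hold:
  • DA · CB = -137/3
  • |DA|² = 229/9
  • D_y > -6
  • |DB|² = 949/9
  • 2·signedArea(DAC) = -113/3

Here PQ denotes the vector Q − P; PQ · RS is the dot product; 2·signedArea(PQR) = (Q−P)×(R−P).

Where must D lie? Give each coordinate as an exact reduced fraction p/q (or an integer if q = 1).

1. D_x = -10/3  [2·signedArea(DAC) = -113/3 ∩ DA · CB = -137/3]
2. D_y = -5  [2·signedArea(DAC) = -113/3 ∩ DA · CB = -137/3]
   → D = (-10/3, -5)

D = (-10/3, -5)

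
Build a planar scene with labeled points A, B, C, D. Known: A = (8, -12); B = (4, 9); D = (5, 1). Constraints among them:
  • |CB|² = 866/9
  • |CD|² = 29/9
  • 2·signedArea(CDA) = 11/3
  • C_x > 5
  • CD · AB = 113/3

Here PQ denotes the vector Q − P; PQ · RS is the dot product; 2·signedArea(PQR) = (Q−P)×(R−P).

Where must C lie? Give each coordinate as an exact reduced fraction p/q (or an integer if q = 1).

C = (17/3, -2/3)

1. C_x = 17/3  [2·signedArea(CDA) = 11/3 ∩ CD · AB = 113/3]
2. C_y = -2/3  [2·signedArea(CDA) = 11/3 ∩ CD · AB = 113/3]
   → C = (17/3, -2/3)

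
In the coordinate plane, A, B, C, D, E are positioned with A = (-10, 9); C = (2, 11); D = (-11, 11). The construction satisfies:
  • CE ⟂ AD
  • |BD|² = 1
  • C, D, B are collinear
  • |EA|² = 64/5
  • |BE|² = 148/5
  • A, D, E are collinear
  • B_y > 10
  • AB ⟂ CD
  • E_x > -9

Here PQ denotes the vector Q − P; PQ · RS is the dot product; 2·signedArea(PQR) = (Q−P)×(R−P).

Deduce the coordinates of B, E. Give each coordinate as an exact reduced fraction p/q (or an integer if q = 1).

B = (-10, 11)
E = (-42/5, 29/5)

1. B_x = -10  [C, D, B are collinear ∩ AB ⟂ CD]
2. B_y = 11  [C, D, B are collinear ∩ AB ⟂ CD]
   → B = (-10, 11)
3. E_x = -42/5  [A, D, E are collinear ∩ CE ⟂ AD]
4. E_y = 29/5  [A, D, E are collinear ∩ CE ⟂ AD]
   → E = (-42/5, 29/5)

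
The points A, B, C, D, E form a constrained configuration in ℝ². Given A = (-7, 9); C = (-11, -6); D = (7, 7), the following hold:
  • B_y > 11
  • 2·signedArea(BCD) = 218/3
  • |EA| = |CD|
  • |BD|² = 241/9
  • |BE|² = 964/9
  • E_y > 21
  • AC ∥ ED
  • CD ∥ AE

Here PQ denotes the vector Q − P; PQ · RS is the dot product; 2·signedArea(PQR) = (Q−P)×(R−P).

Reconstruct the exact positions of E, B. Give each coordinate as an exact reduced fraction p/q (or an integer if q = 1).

B = (25/3, 12)
E = (11, 22)

1. E_x = 11  [AC ∥ ED ∩ CD ∥ AE]
2. E_y = 22  [AC ∥ ED ∩ CD ∥ AE]
   → E = (11, 22)
3. B_x = 25/3  [line -13·x + 18·y + -323/3 = 0 ∩ |BD|² = 241/9]
4. B_y = 12  [line -13·x + 18·y + -323/3 = 0 ∩ |BD|² = 241/9]
   → B = (25/3, 12)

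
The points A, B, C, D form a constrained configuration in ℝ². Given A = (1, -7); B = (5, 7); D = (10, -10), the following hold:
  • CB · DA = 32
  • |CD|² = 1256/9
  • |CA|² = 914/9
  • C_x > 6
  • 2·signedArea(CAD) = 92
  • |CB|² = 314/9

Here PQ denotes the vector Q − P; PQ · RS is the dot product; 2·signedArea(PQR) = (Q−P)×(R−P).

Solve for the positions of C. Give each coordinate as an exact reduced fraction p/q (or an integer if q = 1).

C = (20/3, 4/3)

1. C_x = 20/3  [2·signedArea(CAD) = 92 ∩ CB · DA = 32]
2. C_y = 4/3  [2·signedArea(CAD) = 92 ∩ CB · DA = 32]
   → C = (20/3, 4/3)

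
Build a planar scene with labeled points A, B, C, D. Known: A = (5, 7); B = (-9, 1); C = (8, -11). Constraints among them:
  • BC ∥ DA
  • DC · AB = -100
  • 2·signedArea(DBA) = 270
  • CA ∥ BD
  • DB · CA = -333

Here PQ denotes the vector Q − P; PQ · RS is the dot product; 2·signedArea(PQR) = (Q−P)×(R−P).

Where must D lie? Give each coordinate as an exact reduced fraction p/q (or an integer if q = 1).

1. D_x = -12  [BC ∥ DA ∩ CA ∥ BD]
2. D_y = 19  [BC ∥ DA ∩ CA ∥ BD]
   → D = (-12, 19)

D = (-12, 19)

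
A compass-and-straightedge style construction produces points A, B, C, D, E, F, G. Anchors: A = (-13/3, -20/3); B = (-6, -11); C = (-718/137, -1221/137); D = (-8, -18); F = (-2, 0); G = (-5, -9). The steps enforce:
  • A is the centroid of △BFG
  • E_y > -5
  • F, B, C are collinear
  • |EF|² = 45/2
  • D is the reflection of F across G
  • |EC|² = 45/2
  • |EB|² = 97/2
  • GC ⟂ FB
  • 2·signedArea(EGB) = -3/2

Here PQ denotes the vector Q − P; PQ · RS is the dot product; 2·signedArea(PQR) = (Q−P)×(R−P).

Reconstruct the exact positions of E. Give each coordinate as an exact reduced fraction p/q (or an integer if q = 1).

E = (-7/2, -9/2)

1. E_x = -7/2  [line 2·x + -1·y + 5/2 = 0 ∩ |EC|² = 45/2]
2. E_y = -9/2  [line 2·x + -1·y + 5/2 = 0 ∩ |EC|² = 45/2]
   → E = (-7/2, -9/2)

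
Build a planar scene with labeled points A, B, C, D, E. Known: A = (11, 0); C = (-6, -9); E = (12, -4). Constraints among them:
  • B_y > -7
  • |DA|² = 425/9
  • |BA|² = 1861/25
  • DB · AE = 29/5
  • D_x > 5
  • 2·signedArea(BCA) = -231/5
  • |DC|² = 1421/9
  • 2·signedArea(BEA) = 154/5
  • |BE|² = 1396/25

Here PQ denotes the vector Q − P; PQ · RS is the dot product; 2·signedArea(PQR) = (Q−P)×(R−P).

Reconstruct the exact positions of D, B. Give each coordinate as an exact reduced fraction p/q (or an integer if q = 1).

B = (24/5, -6)
D = (17/3, -13/3)

1. B_x = 24/5  [2·signedArea(BCA) = -231/5 ∩ 2·signedArea(BEA) = 154/5]
2. B_y = -6  [2·signedArea(BCA) = -231/5 ∩ 2·signedArea(BEA) = 154/5]
   → B = (24/5, -6)
3. D_x = 17/3  [line -1·x + 4·y + 23 = 0 ∩ |DC|² = 1421/9]
4. D_y = -13/3  [line -1·x + 4·y + 23 = 0 ∩ |DC|² = 1421/9]
   → D = (17/3, -13/3)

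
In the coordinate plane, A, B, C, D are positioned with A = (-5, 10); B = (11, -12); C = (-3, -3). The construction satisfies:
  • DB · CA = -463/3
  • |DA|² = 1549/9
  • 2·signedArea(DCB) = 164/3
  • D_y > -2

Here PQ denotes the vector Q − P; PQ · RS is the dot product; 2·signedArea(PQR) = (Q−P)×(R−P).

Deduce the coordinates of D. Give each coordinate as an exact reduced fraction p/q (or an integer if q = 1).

1. D_x = 1  [2·signedArea(DCB) = 164/3 ∩ DB · CA = -463/3]
2. D_y = -5/3  [2·signedArea(DCB) = 164/3 ∩ DB · CA = -463/3]
   → D = (1, -5/3)

D = (1, -5/3)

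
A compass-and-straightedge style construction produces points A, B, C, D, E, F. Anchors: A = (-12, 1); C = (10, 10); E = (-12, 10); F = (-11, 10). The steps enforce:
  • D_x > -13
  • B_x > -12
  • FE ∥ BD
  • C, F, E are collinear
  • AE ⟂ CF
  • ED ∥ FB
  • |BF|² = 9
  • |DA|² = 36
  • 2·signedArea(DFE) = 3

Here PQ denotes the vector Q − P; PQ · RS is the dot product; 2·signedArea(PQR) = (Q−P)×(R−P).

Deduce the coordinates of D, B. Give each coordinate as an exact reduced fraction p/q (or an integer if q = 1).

1. D_y = 7  [2·signedArea(DFE) = 3]
2. D_x = -12  [|DA|² = 36]
   → D = (-12, 7)
3. B_x = -11  [FE ∥ BD ∩ ED ∥ FB]
4. B_y = 7  [FE ∥ BD ∩ ED ∥ FB]
   → B = (-11, 7)

B = (-11, 7)
D = (-12, 7)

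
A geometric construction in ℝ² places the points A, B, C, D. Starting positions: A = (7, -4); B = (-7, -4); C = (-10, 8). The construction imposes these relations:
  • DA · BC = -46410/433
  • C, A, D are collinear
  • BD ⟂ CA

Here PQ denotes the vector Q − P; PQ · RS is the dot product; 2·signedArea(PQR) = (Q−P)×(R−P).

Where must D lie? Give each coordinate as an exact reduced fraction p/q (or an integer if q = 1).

D = (-1015/433, 1124/433)

1. D_x = -1015/433  [C, A, D are collinear ∩ BD ⟂ CA]
2. D_y = 1124/433  [C, A, D are collinear ∩ BD ⟂ CA]
   → D = (-1015/433, 1124/433)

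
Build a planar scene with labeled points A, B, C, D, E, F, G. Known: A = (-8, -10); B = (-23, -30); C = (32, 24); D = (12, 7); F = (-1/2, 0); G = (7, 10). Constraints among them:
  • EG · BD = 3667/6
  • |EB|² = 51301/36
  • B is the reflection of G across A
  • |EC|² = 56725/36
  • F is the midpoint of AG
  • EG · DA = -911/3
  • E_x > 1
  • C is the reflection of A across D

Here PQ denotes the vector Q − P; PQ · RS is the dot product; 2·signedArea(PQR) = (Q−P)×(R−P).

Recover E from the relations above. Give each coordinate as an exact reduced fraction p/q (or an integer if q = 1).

E = (7/6, -1)

1. E_x = 7/6  [EG · DA = -911/3 ∩ EG · BD = 3667/6]
2. E_y = -1  [EG · DA = -911/3 ∩ EG · BD = 3667/6]
   → E = (7/6, -1)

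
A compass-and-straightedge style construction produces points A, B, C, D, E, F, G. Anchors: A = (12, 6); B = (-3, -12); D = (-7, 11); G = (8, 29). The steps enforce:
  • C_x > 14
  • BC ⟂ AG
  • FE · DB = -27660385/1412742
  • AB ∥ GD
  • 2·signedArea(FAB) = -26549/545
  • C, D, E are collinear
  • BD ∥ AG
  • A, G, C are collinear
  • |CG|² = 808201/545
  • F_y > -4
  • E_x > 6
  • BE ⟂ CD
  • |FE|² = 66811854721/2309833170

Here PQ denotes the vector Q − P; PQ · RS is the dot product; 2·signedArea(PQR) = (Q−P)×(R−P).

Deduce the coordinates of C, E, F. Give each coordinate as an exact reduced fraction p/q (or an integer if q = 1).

C = (7956/545, -4872/545)
E = (3118797/470914, -742461/470914)
F = (2506/1635, -5417/1635)

1. C_x = 7956/545  [A, G, C are collinear ∩ BC ⟂ AG]
2. C_y = -4872/545  [A, G, C are collinear ∩ BC ⟂ AG]
   → C = (7956/545, -4872/545)
3. E_x = 3118797/470914  [C, D, E are collinear ∩ BE ⟂ CD]
4. E_y = -742461/470914  [C, D, E are collinear ∩ BE ⟂ CD]
   → E = (3118797/470914, -742461/470914)
5. F_x = 2506/1635  [2·signedArea(FAB) = -26549/545 ∩ FE · DB = -27660385/1412742]
6. F_y = -5417/1635  [2·signedArea(FAB) = -26549/545 ∩ FE · DB = -27660385/1412742]
   → F = (2506/1635, -5417/1635)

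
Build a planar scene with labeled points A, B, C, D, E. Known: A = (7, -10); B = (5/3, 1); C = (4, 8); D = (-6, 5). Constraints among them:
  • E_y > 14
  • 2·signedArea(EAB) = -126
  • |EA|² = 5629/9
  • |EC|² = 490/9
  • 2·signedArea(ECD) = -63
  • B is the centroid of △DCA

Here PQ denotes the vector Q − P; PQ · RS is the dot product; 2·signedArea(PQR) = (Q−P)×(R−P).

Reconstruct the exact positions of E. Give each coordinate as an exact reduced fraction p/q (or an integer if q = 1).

1. E_x = 19/3  [2·signedArea(EAB) = -126 ∩ 2·signedArea(ECD) = -63]
2. E_y = 15  [2·signedArea(EAB) = -126 ∩ 2·signedArea(ECD) = -63]
   → E = (19/3, 15)

E = (19/3, 15)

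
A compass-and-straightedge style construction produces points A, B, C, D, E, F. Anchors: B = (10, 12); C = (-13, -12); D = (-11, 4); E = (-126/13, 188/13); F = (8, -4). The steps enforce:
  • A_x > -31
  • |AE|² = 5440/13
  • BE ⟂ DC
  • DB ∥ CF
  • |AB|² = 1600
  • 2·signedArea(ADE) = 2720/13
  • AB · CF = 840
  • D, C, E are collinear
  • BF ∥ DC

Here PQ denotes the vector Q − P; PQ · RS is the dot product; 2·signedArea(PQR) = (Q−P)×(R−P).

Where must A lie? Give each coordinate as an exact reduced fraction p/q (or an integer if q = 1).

A = (-30, 12)

1. A_x = -30  [AB · CF = 840 ∩ 2·signedArea(ADE) = 2720/13]
2. A_y = 12  [AB · CF = 840 ∩ 2·signedArea(ADE) = 2720/13]
   → A = (-30, 12)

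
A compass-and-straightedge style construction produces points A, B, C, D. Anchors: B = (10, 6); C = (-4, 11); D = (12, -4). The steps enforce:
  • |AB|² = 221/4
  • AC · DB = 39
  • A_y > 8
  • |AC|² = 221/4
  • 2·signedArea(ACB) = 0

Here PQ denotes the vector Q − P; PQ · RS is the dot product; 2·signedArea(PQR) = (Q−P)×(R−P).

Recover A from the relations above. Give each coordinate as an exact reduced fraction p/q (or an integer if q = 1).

A = (3, 17/2)

1. A_x = 3  [2·signedArea(ACB) = 0 ∩ AC · DB = 39]
2. A_y = 17/2  [2·signedArea(ACB) = 0 ∩ AC · DB = 39]
   → A = (3, 17/2)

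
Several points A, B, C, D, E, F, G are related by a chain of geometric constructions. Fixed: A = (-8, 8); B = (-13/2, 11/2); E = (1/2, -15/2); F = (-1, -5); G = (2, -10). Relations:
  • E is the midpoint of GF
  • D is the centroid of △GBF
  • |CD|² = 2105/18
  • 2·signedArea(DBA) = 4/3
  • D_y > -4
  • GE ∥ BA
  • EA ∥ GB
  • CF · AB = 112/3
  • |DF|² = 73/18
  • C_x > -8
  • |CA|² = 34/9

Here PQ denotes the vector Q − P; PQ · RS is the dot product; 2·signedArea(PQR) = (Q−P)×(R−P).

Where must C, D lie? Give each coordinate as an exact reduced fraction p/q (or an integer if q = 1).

C = (-7, 19/3)
D = (-11/6, -19/6)

1. C_x = -7  [line -3/2·x + 5/2·y + -79/3 = 0 ∩ |CA|² = 34/9]
2. C_y = 19/3  [line -3/2·x + 5/2·y + -79/3 = 0 ∩ |CA|² = 34/9]
   → C = (-7, 19/3)
3. D_x = -11/6  [D is the centroid of △GBF]
4. D_y = -19/6  [D is the centroid of △GBF]
   → D = (-11/6, -19/6)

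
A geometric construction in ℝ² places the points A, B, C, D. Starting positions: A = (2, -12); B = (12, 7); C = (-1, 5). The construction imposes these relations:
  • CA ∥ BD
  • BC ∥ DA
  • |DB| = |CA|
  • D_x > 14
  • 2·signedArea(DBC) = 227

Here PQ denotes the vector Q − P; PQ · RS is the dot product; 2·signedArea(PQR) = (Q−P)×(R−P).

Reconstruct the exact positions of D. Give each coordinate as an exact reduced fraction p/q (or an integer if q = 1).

1. D_x = 15  [BC ∥ DA ∩ CA ∥ BD]
2. D_y = -10  [BC ∥ DA ∩ CA ∥ BD]
   → D = (15, -10)

D = (15, -10)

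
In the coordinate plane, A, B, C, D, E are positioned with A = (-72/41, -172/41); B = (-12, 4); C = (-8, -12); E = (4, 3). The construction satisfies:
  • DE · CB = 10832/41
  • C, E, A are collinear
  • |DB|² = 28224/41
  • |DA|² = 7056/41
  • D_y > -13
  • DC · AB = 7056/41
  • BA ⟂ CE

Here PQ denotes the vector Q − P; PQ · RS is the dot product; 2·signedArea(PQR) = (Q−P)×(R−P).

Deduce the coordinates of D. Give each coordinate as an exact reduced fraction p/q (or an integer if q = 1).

1. D_x = 348/41  [DC · AB = 7056/41 ∩ DE · CB = 10832/41]
2. D_y = -508/41  [DC · AB = 7056/41 ∩ DE · CB = 10832/41]
   → D = (348/41, -508/41)

D = (348/41, -508/41)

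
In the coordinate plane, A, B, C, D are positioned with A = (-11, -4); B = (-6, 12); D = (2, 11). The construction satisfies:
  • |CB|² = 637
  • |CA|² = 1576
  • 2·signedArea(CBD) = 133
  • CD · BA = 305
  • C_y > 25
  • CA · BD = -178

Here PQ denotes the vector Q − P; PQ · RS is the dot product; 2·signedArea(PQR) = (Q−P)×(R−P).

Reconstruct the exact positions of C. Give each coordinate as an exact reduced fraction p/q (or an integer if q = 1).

1. C_x = 15  [CD · BA = 305 ∩ CA · BD = -178]
2. C_y = 26  [CD · BA = 305 ∩ CA · BD = -178]
   → C = (15, 26)

C = (15, 26)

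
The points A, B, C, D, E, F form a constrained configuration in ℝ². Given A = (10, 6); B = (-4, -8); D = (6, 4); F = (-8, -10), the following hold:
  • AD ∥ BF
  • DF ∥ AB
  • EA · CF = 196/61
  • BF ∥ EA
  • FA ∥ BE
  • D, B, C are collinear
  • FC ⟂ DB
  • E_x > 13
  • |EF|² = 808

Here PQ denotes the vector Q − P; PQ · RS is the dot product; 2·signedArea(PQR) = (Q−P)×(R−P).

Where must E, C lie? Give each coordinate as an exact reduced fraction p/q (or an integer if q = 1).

1. E_x = 14  [BF ∥ EA ∩ FA ∥ BE]
2. E_y = 8  [BF ∥ EA ∩ FA ∥ BE]
   → E = (14, 8)
3. C_x = -404/61  [D, B, C are collinear ∩ FC ⟂ DB]
4. C_y = -680/61  [D, B, C are collinear ∩ FC ⟂ DB]
   → C = (-404/61, -680/61)

C = (-404/61, -680/61)
E = (14, 8)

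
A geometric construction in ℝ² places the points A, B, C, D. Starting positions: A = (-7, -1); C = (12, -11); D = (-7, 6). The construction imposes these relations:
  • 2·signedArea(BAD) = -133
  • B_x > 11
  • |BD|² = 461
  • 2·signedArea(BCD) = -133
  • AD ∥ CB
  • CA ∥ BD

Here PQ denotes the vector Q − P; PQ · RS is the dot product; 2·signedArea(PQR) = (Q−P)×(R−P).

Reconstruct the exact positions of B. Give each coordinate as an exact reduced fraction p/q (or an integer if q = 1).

1. B_x = 12  [CA ∥ BD ∩ AD ∥ CB]
2. B_y = -4  [CA ∥ BD ∩ AD ∥ CB]
   → B = (12, -4)

B = (12, -4)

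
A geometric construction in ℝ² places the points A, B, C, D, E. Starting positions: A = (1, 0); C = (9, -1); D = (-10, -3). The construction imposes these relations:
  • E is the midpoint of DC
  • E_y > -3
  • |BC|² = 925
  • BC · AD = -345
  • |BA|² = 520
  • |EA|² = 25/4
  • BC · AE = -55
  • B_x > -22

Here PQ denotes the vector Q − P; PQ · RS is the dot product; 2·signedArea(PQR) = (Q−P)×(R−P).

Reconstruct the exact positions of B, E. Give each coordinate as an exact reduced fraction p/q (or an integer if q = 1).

B = (-21, -6)
E = (-1/2, -2)

1. B_x = -21  [line 11·x + 3·y + 249 = 0 ∩ |BA|² = 520]
2. B_y = -6  [line 11·x + 3·y + 249 = 0 ∩ |BA|² = 520]
   → B = (-21, -6)
3. E_x = -1/2  [BC · AE = -55 ∩ E is the midpoint of DC]
4. E_y = -2  [BC · AE = -55 ∩ E is the midpoint of DC]
   → E = (-1/2, -2)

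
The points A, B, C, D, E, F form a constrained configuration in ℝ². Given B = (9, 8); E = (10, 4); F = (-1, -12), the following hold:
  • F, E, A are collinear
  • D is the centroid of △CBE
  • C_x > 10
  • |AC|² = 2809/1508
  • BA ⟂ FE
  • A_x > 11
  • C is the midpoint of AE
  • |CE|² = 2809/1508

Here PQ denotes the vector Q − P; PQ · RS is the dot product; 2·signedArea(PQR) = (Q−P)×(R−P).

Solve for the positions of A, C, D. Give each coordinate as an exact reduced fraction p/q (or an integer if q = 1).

A = (4353/377, 2356/377)
C = (8123/754, 1932/377)
D = (7483/754, 2152/377)

1. A_x = 4353/377  [F, E, A are collinear ∩ BA ⟂ FE]
2. A_y = 2356/377  [F, E, A are collinear ∩ BA ⟂ FE]
   → A = (4353/377, 2356/377)
3. C_x = 8123/754  [C is the midpoint of AE]
4. C_y = 1932/377  [C is the midpoint of AE]
   → C = (8123/754, 1932/377)
5. D_x = 7483/754  [D is the centroid of △CBE]
6. D_y = 2152/377  [D is the centroid of △CBE]
   → D = (7483/754, 2152/377)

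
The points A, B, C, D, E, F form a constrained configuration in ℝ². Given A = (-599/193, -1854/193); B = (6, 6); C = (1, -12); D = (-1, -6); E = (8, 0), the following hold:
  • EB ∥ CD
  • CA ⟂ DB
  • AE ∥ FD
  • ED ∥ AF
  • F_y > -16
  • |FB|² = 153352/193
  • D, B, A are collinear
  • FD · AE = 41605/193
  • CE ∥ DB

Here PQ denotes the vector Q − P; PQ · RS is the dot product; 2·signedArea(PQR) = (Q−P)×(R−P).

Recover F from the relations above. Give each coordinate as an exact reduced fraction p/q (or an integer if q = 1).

F = (-2336/193, -3012/193)

1. F_x = -2336/193  [AE ∥ FD ∩ ED ∥ AF]
2. F_y = -3012/193  [AE ∥ FD ∩ ED ∥ AF]
   → F = (-2336/193, -3012/193)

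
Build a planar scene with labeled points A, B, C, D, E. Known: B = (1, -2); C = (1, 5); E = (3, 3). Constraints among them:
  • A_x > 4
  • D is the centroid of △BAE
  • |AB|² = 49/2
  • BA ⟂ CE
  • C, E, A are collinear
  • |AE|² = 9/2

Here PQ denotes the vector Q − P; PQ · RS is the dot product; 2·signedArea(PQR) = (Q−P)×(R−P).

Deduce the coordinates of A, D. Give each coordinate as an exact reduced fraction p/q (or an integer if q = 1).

1. A_x = 9/2  [C, E, A are collinear ∩ BA ⟂ CE]
2. A_y = 3/2  [C, E, A are collinear ∩ BA ⟂ CE]
   → A = (9/2, 3/2)
3. D_x = 17/6  [D is the centroid of △BAE]
4. D_y = 5/6  [D is the centroid of △BAE]
   → D = (17/6, 5/6)

A = (9/2, 3/2)
D = (17/6, 5/6)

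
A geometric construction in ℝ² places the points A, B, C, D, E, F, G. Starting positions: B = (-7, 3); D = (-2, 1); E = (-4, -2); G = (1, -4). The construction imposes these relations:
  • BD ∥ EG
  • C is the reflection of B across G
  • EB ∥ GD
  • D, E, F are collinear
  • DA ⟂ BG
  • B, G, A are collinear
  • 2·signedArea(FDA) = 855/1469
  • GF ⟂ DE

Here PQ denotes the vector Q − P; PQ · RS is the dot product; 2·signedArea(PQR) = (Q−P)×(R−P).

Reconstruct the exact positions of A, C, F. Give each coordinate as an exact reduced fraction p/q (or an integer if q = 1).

A = (-359/113, -39/113)
C = (9, -11)
F = (-44/13, -14/13)

1. A_x = -359/113  [B, G, A are collinear ∩ DA ⟂ BG]
2. A_y = -39/113  [B, G, A are collinear ∩ DA ⟂ BG]
   → A = (-359/113, -39/113)
3. C_x = 9  [C is the reflection of B across G]
4. C_y = -11  [C is the reflection of B across G]
   → C = (9, -11)
5. F_x = -44/13  [D, E, F are collinear ∩ GF ⟂ DE]
6. F_y = -14/13  [D, E, F are collinear ∩ GF ⟂ DE]
   → F = (-44/13, -14/13)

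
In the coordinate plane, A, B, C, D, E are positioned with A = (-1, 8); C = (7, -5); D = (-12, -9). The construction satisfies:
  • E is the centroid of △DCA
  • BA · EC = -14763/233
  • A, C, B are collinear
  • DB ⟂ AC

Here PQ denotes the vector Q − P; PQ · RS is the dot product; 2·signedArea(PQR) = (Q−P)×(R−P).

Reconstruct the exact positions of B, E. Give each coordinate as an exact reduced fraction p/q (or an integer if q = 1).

B = (831/233, 135/233)
E = (-2, -2)

1. B_x = 831/233  [A, C, B are collinear ∩ DB ⟂ AC]
2. B_y = 135/233  [A, C, B are collinear ∩ DB ⟂ AC]
   → B = (831/233, 135/233)
3. E_x = -2  [E is the centroid of △DCA]
4. E_y = -2  [E is the centroid of △DCA]
   → E = (-2, -2)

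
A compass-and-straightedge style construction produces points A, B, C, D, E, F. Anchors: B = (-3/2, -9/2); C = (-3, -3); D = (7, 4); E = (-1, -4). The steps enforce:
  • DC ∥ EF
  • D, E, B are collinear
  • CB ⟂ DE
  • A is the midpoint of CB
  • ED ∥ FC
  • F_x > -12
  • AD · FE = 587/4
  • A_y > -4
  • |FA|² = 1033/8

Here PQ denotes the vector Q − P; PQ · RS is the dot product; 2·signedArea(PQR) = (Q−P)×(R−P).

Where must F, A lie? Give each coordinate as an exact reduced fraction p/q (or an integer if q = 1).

A = (-9/4, -15/4)
F = (-11, -11)

1. F_x = -11  [ED ∥ FC ∩ DC ∥ EF]
2. F_y = -11  [ED ∥ FC ∩ DC ∥ EF]
   → F = (-11, -11)
3. A_x = -9/4  [A is the midpoint of CB]
4. A_y = -15/4  [A is the midpoint of CB]
   → A = (-9/4, -15/4)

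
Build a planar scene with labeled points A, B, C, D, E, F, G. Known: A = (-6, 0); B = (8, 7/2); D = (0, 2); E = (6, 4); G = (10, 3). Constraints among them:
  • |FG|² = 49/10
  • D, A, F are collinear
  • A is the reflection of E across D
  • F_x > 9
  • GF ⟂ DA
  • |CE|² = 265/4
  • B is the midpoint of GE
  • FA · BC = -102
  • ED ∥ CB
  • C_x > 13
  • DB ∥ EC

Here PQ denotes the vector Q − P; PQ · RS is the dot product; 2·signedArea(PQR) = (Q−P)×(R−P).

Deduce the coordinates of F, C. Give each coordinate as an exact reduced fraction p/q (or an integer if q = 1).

1. F_x = 93/10  [D, A, F are collinear ∩ GF ⟂ DA]
2. F_y = 51/10  [D, A, F are collinear ∩ GF ⟂ DA]
   → F = (93/10, 51/10)
3. C_x = 14  [ED ∥ CB ∩ DB ∥ EC]
4. C_y = 11/2  [ED ∥ CB ∩ DB ∥ EC]
   → C = (14, 11/2)

C = (14, 11/2)
F = (93/10, 51/10)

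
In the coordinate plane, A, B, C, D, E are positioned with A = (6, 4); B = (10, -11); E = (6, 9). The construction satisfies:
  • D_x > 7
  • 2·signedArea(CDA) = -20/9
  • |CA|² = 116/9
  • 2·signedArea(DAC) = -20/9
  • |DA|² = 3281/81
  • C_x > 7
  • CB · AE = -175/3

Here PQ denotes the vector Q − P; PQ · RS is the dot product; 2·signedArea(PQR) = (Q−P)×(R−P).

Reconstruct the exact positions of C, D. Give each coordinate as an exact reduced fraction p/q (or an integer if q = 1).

C = (22/3, 2/3)
D = (70/9, -19/9)

1. C_y = 2/3  [CB · AE = -175/3]
2. C_x = 22/3  [|CA|² = 116/9]
   → C = (22/3, 2/3)
3. D_x = 70/9  [line 10/3·x + 4/3·y + -208/9 = 0 ∩ |DA|² = 3281/81]
4. D_y = -19/9  [line 10/3·x + 4/3·y + -208/9 = 0 ∩ |DA|² = 3281/81]
   → D = (70/9, -19/9)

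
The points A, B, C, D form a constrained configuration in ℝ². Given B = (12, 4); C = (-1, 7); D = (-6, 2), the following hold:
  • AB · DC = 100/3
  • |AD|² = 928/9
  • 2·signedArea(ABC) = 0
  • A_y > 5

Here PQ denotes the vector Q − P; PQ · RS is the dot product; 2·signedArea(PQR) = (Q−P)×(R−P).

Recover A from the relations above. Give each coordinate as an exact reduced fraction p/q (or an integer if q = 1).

A = (10/3, 6)

1. A_x = 10/3  [2·signedArea(ABC) = 0 ∩ AB · DC = 100/3]
2. A_y = 6  [2·signedArea(ABC) = 0 ∩ AB · DC = 100/3]
   → A = (10/3, 6)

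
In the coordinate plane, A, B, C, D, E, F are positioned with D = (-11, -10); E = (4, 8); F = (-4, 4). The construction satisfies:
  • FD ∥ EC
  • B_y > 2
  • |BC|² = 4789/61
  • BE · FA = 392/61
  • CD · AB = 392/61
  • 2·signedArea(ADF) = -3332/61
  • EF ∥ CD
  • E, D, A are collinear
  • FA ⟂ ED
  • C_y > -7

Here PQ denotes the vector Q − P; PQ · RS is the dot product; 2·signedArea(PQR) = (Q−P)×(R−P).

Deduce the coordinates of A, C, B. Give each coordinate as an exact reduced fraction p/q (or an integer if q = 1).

1. A_x = -76/61  [E, D, A are collinear ∩ FA ⟂ ED]
2. A_y = 104/61  [E, D, A are collinear ∩ FA ⟂ ED]
   → A = (-76/61, 104/61)
3. C_x = -3  [EF ∥ CD ∩ FD ∥ EC]
4. C_y = -6  [EF ∥ CD ∩ FD ∥ EC]
   → C = (-3, -6)
5. B_x = -160/61  [BE · FA = 392/61 ∩ CD · AB = 392/61]
6. B_y = 174/61  [BE · FA = 392/61 ∩ CD · AB = 392/61]
   → B = (-160/61, 174/61)

A = (-76/61, 104/61)
B = (-160/61, 174/61)
C = (-3, -6)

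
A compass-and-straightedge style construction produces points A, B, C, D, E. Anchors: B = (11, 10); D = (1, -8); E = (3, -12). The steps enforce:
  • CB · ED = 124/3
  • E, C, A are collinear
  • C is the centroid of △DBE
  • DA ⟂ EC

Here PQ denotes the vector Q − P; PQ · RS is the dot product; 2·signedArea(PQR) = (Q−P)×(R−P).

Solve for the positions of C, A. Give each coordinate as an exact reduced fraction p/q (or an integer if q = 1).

A = (336/89, -769/89)
C = (5, -10/3)

1. C_x = 5  [C is the centroid of △DBE]
2. C_y = -10/3  [C is the centroid of △DBE]
   → C = (5, -10/3)
3. A_x = 336/89  [E, C, A are collinear ∩ DA ⟂ EC]
4. A_y = -769/89  [E, C, A are collinear ∩ DA ⟂ EC]
   → A = (336/89, -769/89)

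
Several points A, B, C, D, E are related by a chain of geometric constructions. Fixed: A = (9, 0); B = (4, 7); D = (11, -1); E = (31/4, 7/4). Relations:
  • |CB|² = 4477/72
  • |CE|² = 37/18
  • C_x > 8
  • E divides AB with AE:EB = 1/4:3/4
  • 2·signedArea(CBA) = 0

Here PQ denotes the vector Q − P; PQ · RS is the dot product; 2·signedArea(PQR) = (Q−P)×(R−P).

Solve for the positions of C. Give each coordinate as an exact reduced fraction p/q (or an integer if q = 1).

1. C_x = 103/12  [line 7·x + 5·y + -63 = 0 ∩ |CB|² = 4477/72]
2. C_y = 7/12  [line 7·x + 5·y + -63 = 0 ∩ |CB|² = 4477/72]
   → C = (103/12, 7/12)

C = (103/12, 7/12)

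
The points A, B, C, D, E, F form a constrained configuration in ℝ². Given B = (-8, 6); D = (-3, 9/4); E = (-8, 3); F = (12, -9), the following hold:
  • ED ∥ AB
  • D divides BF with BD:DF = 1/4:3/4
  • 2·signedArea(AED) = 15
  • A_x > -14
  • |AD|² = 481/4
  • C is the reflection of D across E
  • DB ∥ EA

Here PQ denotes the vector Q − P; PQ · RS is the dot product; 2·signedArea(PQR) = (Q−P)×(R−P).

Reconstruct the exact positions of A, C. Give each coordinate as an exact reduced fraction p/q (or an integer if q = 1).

1. A_x = -13  [ED ∥ AB ∩ DB ∥ EA]
2. A_y = 27/4  [ED ∥ AB ∩ DB ∥ EA]
   → A = (-13, 27/4)
3. C_x = -13  [C is the reflection of D across E]
4. C_y = 15/4  [C is the reflection of D across E]
   → C = (-13, 15/4)

A = (-13, 27/4)
C = (-13, 15/4)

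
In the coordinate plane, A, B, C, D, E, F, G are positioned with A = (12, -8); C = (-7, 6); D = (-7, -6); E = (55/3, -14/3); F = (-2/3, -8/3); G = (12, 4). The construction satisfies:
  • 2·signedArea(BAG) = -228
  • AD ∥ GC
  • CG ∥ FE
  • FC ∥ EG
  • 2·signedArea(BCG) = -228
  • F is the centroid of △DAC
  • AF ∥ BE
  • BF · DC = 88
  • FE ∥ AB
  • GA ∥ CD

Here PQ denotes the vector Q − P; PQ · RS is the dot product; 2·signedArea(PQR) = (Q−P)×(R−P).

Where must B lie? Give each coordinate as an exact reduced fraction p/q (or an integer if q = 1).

B = (31, -10)

1. B_x = 31  [AF ∥ BE ∩ FE ∥ AB]
2. B_y = -10  [AF ∥ BE ∩ FE ∥ AB]
   → B = (31, -10)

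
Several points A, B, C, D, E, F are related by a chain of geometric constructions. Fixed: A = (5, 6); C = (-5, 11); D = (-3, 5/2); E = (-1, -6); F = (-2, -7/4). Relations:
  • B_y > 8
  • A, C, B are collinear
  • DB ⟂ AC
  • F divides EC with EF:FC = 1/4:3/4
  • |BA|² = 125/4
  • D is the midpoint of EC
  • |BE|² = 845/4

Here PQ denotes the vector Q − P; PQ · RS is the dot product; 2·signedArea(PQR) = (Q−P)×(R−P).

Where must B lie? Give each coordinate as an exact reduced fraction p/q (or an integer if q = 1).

1. B_x = 0  [A, C, B are collinear ∩ DB ⟂ AC]
2. B_y = 17/2  [A, C, B are collinear ∩ DB ⟂ AC]
   → B = (0, 17/2)

B = (0, 17/2)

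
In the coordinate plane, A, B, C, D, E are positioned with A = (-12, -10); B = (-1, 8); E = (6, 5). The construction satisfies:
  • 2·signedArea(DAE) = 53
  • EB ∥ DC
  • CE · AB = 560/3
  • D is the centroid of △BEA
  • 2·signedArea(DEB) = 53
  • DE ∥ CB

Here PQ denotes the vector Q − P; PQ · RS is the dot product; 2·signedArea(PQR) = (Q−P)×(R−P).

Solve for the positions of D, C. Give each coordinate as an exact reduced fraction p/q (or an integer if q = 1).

C = (-28/3, 4)
D = (-7/3, 1)

1. D_x = -7/3  [D is the centroid of △BEA]
2. D_y = 1  [D is the centroid of △BEA]
   → D = (-7/3, 1)
3. C_x = -28/3  [DE ∥ CB ∩ EB ∥ DC]
4. C_y = 4  [DE ∥ CB ∩ EB ∥ DC]
   → C = (-28/3, 4)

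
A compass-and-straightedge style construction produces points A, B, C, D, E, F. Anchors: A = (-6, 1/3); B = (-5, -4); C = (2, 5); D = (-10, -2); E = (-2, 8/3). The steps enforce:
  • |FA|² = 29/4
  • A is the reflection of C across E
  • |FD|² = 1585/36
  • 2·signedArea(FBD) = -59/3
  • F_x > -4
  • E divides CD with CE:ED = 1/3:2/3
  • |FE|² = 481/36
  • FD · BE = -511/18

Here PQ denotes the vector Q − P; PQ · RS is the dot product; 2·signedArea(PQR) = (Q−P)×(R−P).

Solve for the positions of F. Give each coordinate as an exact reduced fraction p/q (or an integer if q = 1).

1. F_x = -7/2  [2·signedArea(FBD) = -59/3 ∩ FD · BE = -511/18]
2. F_y = -2/3  [2·signedArea(FBD) = -59/3 ∩ FD · BE = -511/18]
   → F = (-7/2, -2/3)

F = (-7/2, -2/3)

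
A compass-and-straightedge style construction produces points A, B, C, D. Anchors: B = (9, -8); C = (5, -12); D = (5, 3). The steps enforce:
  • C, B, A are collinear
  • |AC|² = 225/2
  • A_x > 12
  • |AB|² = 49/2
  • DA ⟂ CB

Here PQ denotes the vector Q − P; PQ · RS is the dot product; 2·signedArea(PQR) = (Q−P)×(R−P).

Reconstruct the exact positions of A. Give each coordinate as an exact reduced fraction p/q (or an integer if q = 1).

A = (25/2, -9/2)

1. A_x = 25/2  [C, B, A are collinear ∩ DA ⟂ CB]
2. A_y = -9/2  [C, B, A are collinear ∩ DA ⟂ CB]
   → A = (25/2, -9/2)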